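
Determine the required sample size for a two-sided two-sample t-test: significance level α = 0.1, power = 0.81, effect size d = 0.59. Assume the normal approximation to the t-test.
n = 37 per group

Sample size formula (two-sample t-test, normal approximation):
n = 2 · ((z_{α/2} + z_β) / d)²

z_{α/2} = 1.645 (for α = 0.1, two-sided)
z_β = 0.878 (for power = 0.81)
d = 0.59

n = 2 · ((1.645 + 0.878) / 0.59)²
n = 2 · (4.276)²
n ≈ 36.57
Round up to the next whole number: n = 37 per group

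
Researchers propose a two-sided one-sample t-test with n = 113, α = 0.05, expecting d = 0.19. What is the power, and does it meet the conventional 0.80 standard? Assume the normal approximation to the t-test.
Power ≈ 0.52; the study is underpowered (power < 0.80)

Power calculation (one-sample t-test, normal approximation):
z_β = d · √n - z_{α/2}
z_β = 0.19 · √113 - 1.960
z_β = 0.19 · 10.630 - 1.960
z_β = 0.060

Power = Φ(z_β) = Φ(0.060) ≈ 0.524

Effect size d = 0.19 is very small by Cohen's convention (0.2/0.5/0.8).

Threshold: power ≥ 0.80 is conventionally adequate.
Power ≈ 0.52 → the study is underpowered (power < 0.80).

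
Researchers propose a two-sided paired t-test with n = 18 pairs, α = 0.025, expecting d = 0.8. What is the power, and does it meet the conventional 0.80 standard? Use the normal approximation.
Power ≈ 0.88; the study is adequately powered (power ≥ 0.80)

Power calculation (paired t-test, normal approximation):
z_β = d · √n - z_{α/2}
z_β = 0.8 · √18 - 2.241
z_β = 0.8 · 4.243 - 2.241
z_β = 1.153

Power = Φ(z_β) = Φ(1.153) ≈ 0.875

Effect size d = 0.8 is large by Cohen's convention (0.2/0.5/0.8).

Threshold: power ≥ 0.80 is conventionally adequate.
Power ≈ 0.88 → the study is adequately powered (power ≥ 0.80).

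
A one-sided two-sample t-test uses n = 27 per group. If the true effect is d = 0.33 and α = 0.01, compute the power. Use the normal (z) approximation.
Power ≈ 0.13

Power calculation (two-sample t-test, normal approximation):
z_β = d · √(n/2) - z_α
z_β = 0.33 · √(27/2) - 2.326
z_β = 0.33 · 3.674 - 2.326
z_β = -1.114

Power = Φ(z_β) = Φ(-1.114) ≈ 0.133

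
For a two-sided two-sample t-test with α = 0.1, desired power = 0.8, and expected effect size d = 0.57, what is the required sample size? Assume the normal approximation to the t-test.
n = 39 per group

Sample size formula (two-sample t-test, normal approximation):
n = 2 · ((z_{α/2} + z_β) / d)²

z_{α/2} = 1.645 (for α = 0.1, two-sided)
z_β = 0.842 (for power = 0.8)
d = 0.57

n = 2 · ((1.645 + 0.842) / 0.57)²
n = 2 · (4.363)²
n ≈ 38.07
Round up to the next whole number: n = 39 per group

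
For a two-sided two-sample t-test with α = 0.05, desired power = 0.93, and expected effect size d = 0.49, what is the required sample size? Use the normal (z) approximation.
n = 99 per group

Sample size formula (two-sample t-test, normal approximation):
n = 2 · ((z_{α/2} + z_β) / d)²

z_{α/2} = 1.960 (for α = 0.05, two-sided)
z_β = 1.476 (for power = 0.93)
d = 0.49

n = 2 · ((1.960 + 1.476) / 0.49)²
n = 2 · (7.012)²
n ≈ 98.34
Round up to the next whole number: n = 99 per group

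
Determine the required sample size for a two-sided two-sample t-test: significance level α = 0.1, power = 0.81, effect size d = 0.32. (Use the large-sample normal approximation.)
n = 125 per group

Sample size formula (two-sample t-test, normal approximation):
n = 2 · ((z_{α/2} + z_β) / d)²

z_{α/2} = 1.645 (for α = 0.1, two-sided)
z_β = 0.878 (for power = 0.81)
d = 0.32

n = 2 · ((1.645 + 0.878) / 0.32)²
n = 2 · (7.884)²
n ≈ 124.31
Round up to the next whole number: n = 125 per group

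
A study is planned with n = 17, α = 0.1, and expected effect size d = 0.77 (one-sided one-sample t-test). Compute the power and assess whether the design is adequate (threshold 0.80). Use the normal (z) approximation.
Power ≈ 0.97; the study is adequately powered (power ≥ 0.80)

Power calculation (one-sample t-test, normal approximation):
z_β = d · √n - z_α
z_β = 0.77 · √17 - 1.282
z_β = 0.77 · 4.123 - 1.282
z_β = 1.893

Power = Φ(z_β) = Φ(1.893) ≈ 0.971

Effect size d = 0.77 is medium by Cohen's convention (0.2/0.5/0.8).

Threshold: power ≥ 0.80 is conventionally adequate.
Power ≈ 0.97 → the study is adequately powered (power ≥ 0.80).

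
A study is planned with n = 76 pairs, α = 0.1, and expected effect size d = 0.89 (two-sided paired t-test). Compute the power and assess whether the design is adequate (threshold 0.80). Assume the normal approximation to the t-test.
Power ≈ 1.00; the study is adequately powered (power ≥ 0.80)

Power calculation (paired t-test, normal approximation):
z_β = d · √n - z_{α/2}
z_β = 0.89 · √76 - 1.645
z_β = 0.89 · 8.718 - 1.645
z_β = 6.114

Power = Φ(z_β) = Φ(6.114) ≈ 1.000

Effect size d = 0.89 is large by Cohen's convention (0.2/0.5/0.8).

Threshold: power ≥ 0.80 is conventionally adequate.
Power ≈ 1.00 → the study is adequately powered (power ≥ 0.80).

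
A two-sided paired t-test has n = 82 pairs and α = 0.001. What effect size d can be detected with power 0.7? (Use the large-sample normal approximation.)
d ≈ 0.42

Minimum detectable effect (paired t-test, normal approximation):
d = (z_{α/2} + z_β) / √n
d = (3.291 + 0.524) / √82
d = 3.815 / 9.055
d ≈ 0.42

By Cohen's convention (0.2 small / 0.5 medium / 0.8 large): small effect.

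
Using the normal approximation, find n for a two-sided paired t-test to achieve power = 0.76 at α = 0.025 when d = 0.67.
n = 20 pairs

Sample size formula (paired t-test, normal approximation):
n = ((z_{α/2} + z_β) / d)²

z_{α/2} = 2.241 (for α = 0.025, two-sided)
z_β = 0.706 (for power = 0.76)
d = 0.67

n = ((2.241 + 0.706) / 0.67)²
n = (4.399)²
n ≈ 19.35
Round up to the next whole number: n = 20 pairs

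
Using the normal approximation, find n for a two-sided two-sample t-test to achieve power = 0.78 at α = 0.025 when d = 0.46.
n = 86 per group

Sample size formula (two-sample t-test, normal approximation):
n = 2 · ((z_{α/2} + z_β) / d)²

z_{α/2} = 2.241 (for α = 0.025, two-sided)
z_β = 0.772 (for power = 0.78)
d = 0.46

n = 2 · ((2.241 + 0.772) / 0.46)²
n = 2 · (6.550)²
n ≈ 85.81
Round up to the next whole number: n = 86 per group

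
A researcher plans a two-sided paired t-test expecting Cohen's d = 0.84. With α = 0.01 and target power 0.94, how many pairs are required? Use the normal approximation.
n = 25 pairs

Sample size formula (paired t-test, normal approximation):
n = ((z_{α/2} + z_β) / d)²

z_{α/2} = 2.576 (for α = 0.01, two-sided)
z_β = 1.555 (for power = 0.94)
d = 0.84

n = ((2.576 + 1.555) / 0.84)²
n = (4.918)²
n ≈ 24.19
Round up to the next whole number: n = 25 pairs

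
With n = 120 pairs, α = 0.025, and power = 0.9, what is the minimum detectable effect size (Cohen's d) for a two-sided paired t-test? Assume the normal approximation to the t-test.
d ≈ 0.32

Minimum detectable effect (paired t-test, normal approximation):
d = (z_{α/2} + z_β) / √n
d = (2.241 + 1.282) / √120
d = 3.523 / 10.954
d ≈ 0.32

By Cohen's convention (0.2 small / 0.5 medium / 0.8 large): small effect.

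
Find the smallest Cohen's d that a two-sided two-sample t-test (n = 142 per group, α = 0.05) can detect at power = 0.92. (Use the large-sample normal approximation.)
d ≈ 0.40

Minimum detectable effect (two-sample t-test, normal approximation):
d = (z_{α/2} + z_β) / √(n/2)
d = (1.960 + 1.405) / √(142/2)
d = 3.365 / 8.426
d ≈ 0.40

By Cohen's convention (0.2 small / 0.5 medium / 0.8 large): small effect.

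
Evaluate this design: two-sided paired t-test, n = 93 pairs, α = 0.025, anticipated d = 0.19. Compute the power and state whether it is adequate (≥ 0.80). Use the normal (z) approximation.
Power ≈ 0.34; the study is underpowered (power < 0.80)

Power calculation (paired t-test, normal approximation):
z_β = d · √n - z_{α/2}
z_β = 0.19 · √93 - 2.241
z_β = 0.19 · 9.644 - 2.241
z_β = -0.409

Power = Φ(z_β) = Φ(-0.409) ≈ 0.341

Effect size d = 0.19 is very small by Cohen's convention (0.2/0.5/0.8).

Threshold: power ≥ 0.80 is conventionally adequate.
Power ≈ 0.34 → the study is underpowered (power < 0.80).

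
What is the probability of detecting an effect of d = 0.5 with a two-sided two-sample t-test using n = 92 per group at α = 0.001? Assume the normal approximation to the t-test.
Power ≈ 0.54

Power calculation (two-sample t-test, normal approximation):
z_β = d · √(n/2) - z_{α/2}
z_β = 0.5 · √(92/2) - 3.291
z_β = 0.5 · 6.782 - 3.291
z_β = 0.101

Power = Φ(z_β) = Φ(0.101) ≈ 0.540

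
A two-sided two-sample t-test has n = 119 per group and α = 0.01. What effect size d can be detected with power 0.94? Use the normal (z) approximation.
d ≈ 0.54

Minimum detectable effect (two-sample t-test, normal approximation):
d = (z_{α/2} + z_β) / √(n/2)
d = (2.576 + 1.555) / √(119/2)
d = 4.131 / 7.714
d ≈ 0.54

By Cohen's convention (0.2 small / 0.5 medium / 0.8 large): medium effect.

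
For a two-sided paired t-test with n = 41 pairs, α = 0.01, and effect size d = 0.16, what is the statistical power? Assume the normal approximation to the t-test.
Power ≈ 0.06

Power calculation (paired t-test, normal approximation):
z_β = d · √n - z_{α/2}
z_β = 0.16 · √41 - 2.576
z_β = 0.16 · 6.403 - 2.576
z_β = -1.551

Power = Φ(z_β) = Φ(-1.551) ≈ 0.060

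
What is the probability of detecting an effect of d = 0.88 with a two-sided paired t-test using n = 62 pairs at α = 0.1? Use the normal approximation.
Power ≈ 1.00

Power calculation (paired t-test, normal approximation):
z_β = d · √n - z_{α/2}
z_β = 0.88 · √62 - 1.645
z_β = 0.88 · 7.874 - 1.645
z_β = 5.284

Power = Φ(z_β) = Φ(5.284) ≈ 1.000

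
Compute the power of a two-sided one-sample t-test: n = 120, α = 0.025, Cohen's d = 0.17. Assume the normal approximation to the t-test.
Power ≈ 0.35

Power calculation (one-sample t-test, normal approximation):
z_β = d · √n - z_{α/2}
z_β = 0.17 · √120 - 2.241
z_β = 0.17 · 10.954 - 2.241
z_β = -0.379

Power = Φ(z_β) = Φ(-0.379) ≈ 0.352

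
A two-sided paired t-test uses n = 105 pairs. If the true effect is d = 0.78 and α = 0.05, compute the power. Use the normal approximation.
Power ≈ 1.00

Power calculation (paired t-test, normal approximation):
z_β = d · √n - z_{α/2}
z_β = 0.78 · √105 - 1.960
z_β = 0.78 · 10.247 - 1.960
z_β = 6.033

Power = Φ(z_β) = Φ(6.033) ≈ 1.000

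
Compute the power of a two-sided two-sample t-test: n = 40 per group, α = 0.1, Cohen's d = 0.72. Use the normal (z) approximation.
Power ≈ 0.94

Power calculation (two-sample t-test, normal approximation):
z_β = d · √(n/2) - z_{α/2}
z_β = 0.72 · √(40/2) - 1.645
z_β = 0.72 · 4.472 - 1.645
z_β = 1.575

Power = Φ(z_β) = Φ(1.575) ≈ 0.942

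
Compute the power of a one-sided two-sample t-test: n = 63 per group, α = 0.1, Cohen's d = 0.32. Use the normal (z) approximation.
Power ≈ 0.70

Power calculation (two-sample t-test, normal approximation):
z_β = d · √(n/2) - z_α
z_β = 0.32 · √(63/2) - 1.282
z_β = 0.32 · 5.612 - 1.282
z_β = 0.514

Power = Φ(z_β) = Φ(0.514) ≈ 0.697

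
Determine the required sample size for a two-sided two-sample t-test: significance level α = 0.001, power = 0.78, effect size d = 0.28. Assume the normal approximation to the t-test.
n = 422 per group

Sample size formula (two-sample t-test, normal approximation):
n = 2 · ((z_{α/2} + z_β) / d)²

z_{α/2} = 3.291 (for α = 0.001, two-sided)
z_β = 0.772 (for power = 0.78)
d = 0.28

n = 2 · ((3.291 + 0.772) / 0.28)²
n = 2 · (14.511)²
n ≈ 421.14
Round up to the next whole number: n = 422 per group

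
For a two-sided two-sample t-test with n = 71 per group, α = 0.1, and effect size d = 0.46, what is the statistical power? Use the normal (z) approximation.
Power ≈ 0.86

Power calculation (two-sample t-test, normal approximation):
z_β = d · √(n/2) - z_{α/2}
z_β = 0.46 · √(71/2) - 1.645
z_β = 0.46 · 5.958 - 1.645
z_β = 1.096

Power = Φ(z_β) = Φ(1.096) ≈ 0.863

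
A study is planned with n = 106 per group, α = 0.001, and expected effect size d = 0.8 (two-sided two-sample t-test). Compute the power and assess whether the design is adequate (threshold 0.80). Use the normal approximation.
Power ≈ 0.99; the study is adequately powered (power ≥ 0.80)

Power calculation (two-sample t-test, normal approximation):
z_β = d · √(n/2) - z_{α/2}
z_β = 0.8 · √(106/2) - 3.291
z_β = 0.8 · 7.280 - 3.291
z_β = 2.534

Power = Φ(z_β) = Φ(2.534) ≈ 0.994

Effect size d = 0.8 is large by Cohen's convention (0.2/0.5/0.8).

Threshold: power ≥ 0.80 is conventionally adequate.
Power ≈ 0.99 → the study is adequately powered (power ≥ 0.80).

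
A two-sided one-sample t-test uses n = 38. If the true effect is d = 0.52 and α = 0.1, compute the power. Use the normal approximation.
Power ≈ 0.94

Power calculation (one-sample t-test, normal approximation):
z_β = d · √n - z_{α/2}
z_β = 0.52 · √38 - 1.645
z_β = 0.52 · 6.164 - 1.645
z_β = 1.561

Power = Φ(z_β) = Φ(1.561) ≈ 0.941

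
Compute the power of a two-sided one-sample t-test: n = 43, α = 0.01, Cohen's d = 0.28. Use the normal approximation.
Power ≈ 0.23

Power calculation (one-sample t-test, normal approximation):
z_β = d · √n - z_{α/2}
z_β = 0.28 · √43 - 2.576
z_β = 0.28 · 6.557 - 2.576
z_β = -0.740

Power = Φ(z_β) = Φ(-0.740) ≈ 0.230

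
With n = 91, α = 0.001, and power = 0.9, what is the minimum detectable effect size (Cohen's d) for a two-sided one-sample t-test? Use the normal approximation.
d ≈ 0.48

Minimum detectable effect (one-sample t-test, normal approximation):
d = (z_{α/2} + z_β) / √n
d = (3.291 + 1.282) / √91
d = 4.572 / 9.539
d ≈ 0.48

By Cohen's convention (0.2 small / 0.5 medium / 0.8 large): small effect.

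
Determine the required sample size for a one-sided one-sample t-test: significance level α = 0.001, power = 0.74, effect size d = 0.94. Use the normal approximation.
n = 16

Sample size formula (one-sample t-test, normal approximation):
n = ((z_α + z_β) / d)²

z_α = 3.090 (for α = 0.001, one-sided)
z_β = 0.643 (for power = 0.74)
d = 0.94

n = ((3.090 + 0.643) / 0.94)²
n = (3.971)²
n ≈ 15.77
Round up to the next whole number: n = 16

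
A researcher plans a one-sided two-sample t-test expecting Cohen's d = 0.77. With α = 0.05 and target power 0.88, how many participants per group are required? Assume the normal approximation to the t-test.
n = 27 per group

Sample size formula (two-sample t-test, normal approximation):
n = 2 · ((z_α + z_β) / d)²

z_α = 1.645 (for α = 0.05, one-sided)
z_β = 1.175 (for power = 0.88)
d = 0.77

n = 2 · ((1.645 + 1.175) / 0.77)²
n = 2 · (3.662)²
n ≈ 26.82
Round up to the next whole number: n = 27 per group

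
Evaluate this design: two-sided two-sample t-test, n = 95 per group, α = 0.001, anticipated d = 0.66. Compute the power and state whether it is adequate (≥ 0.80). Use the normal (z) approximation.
Power ≈ 0.90; the study is adequately powered (power ≥ 0.80)

Power calculation (two-sample t-test, normal approximation):
z_β = d · √(n/2) - z_{α/2}
z_β = 0.66 · √(95/2) - 3.291
z_β = 0.66 · 6.892 - 3.291
z_β = 1.258

Power = Φ(z_β) = Φ(1.258) ≈ 0.896

Effect size d = 0.66 is medium by Cohen's convention (0.2/0.5/0.8).

Threshold: power ≥ 0.80 is conventionally adequate.
Power ≈ 0.90 → the study is adequately powered (power ≥ 0.80).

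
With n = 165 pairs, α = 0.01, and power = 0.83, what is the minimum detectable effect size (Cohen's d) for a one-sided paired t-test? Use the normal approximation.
d ≈ 0.26

Minimum detectable effect (paired t-test, normal approximation):
d = (z_α + z_β) / √n
d = (2.326 + 0.954) / √165
d = 3.281 / 12.845
d ≈ 0.26

By Cohen's convention (0.2 small / 0.5 medium / 0.8 large): small effect.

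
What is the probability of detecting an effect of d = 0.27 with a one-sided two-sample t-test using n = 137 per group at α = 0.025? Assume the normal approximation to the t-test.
Power ≈ 0.61

Power calculation (two-sample t-test, normal approximation):
z_β = d · √(n/2) - z_α
z_β = 0.27 · √(137/2) - 1.960
z_β = 0.27 · 8.276 - 1.960
z_β = 0.275

Power = Φ(z_β) = Φ(0.275) ≈ 0.608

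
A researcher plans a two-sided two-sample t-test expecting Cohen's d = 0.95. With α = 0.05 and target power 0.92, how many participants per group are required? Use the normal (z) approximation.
n = 26 per group

Sample size formula (two-sample t-test, normal approximation):
n = 2 · ((z_{α/2} + z_β) / d)²

z_{α/2} = 1.960 (for α = 0.05, two-sided)
z_β = 1.405 (for power = 0.92)
d = 0.95

n = 2 · ((1.960 + 1.405) / 0.95)²
n = 2 · (3.542)²
n ≈ 25.09
Round up to the next whole number: n = 26 per group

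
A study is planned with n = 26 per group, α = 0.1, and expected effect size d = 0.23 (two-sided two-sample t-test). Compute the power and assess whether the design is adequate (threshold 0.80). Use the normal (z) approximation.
Power ≈ 0.21; the study is underpowered (power < 0.80)

Power calculation (two-sample t-test, normal approximation):
z_β = d · √(n/2) - z_{α/2}
z_β = 0.23 · √(26/2) - 1.645
z_β = 0.23 · 3.606 - 1.645
z_β = -0.816

Power = Φ(z_β) = Φ(-0.816) ≈ 0.207

Effect size d = 0.23 is small by Cohen's convention (0.2/0.5/0.8).

Threshold: power ≥ 0.80 is conventionally adequate.
Power ≈ 0.21 → the study is underpowered (power < 0.80).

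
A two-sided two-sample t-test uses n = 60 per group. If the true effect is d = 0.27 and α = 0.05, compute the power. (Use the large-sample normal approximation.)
Power ≈ 0.32

Power calculation (two-sample t-test, normal approximation):
z_β = d · √(n/2) - z_{α/2}
z_β = 0.27 · √(60/2) - 1.960
z_β = 0.27 · 5.477 - 1.960
z_β = -0.481

Power = Φ(z_β) = Φ(-0.481) ≈ 0.315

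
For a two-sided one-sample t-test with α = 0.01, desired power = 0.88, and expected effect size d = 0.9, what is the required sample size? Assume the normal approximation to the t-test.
n = 18

Sample size formula (one-sample t-test, normal approximation):
n = ((z_{α/2} + z_β) / d)²

z_{α/2} = 2.576 (for α = 0.01, two-sided)
z_β = 1.175 (for power = 0.88)
d = 0.9

n = ((2.576 + 1.175) / 0.9)²
n = (4.168)²
n ≈ 17.37
Round up to the next whole number: n = 18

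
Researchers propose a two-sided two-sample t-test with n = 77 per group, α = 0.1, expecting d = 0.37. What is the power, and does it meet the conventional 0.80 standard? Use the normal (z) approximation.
Power ≈ 0.74; the study is underpowered (power < 0.80)

Power calculation (two-sample t-test, normal approximation):
z_β = d · √(n/2) - z_{α/2}
z_β = 0.37 · √(77/2) - 1.645
z_β = 0.37 · 6.205 - 1.645
z_β = 0.651

Power = Φ(z_β) = Φ(0.651) ≈ 0.742

Effect size d = 0.37 is small by Cohen's convention (0.2/0.5/0.8).

Threshold: power ≥ 0.80 is conventionally adequate.
Power ≈ 0.74 → the study is underpowered (power < 0.80).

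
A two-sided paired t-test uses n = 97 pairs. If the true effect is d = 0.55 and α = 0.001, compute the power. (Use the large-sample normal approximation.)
Power ≈ 0.98

Power calculation (paired t-test, normal approximation):
z_β = d · √n - z_{α/2}
z_β = 0.55 · √97 - 3.291
z_β = 0.55 · 9.849 - 3.291
z_β = 2.126

Power = Φ(z_β) = Φ(2.126) ≈ 0.983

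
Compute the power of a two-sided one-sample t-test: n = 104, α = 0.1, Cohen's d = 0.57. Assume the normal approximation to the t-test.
Power ≈ 1.00

Power calculation (one-sample t-test, normal approximation):
z_β = d · √n - z_{α/2}
z_β = 0.57 · √104 - 1.645
z_β = 0.57 · 10.198 - 1.645
z_β = 4.168

Power = Φ(z_β) = Φ(4.168) ≈ 1.000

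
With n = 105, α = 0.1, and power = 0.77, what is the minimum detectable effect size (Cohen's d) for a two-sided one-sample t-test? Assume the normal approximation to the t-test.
d ≈ 0.23

Minimum detectable effect (one-sample t-test, normal approximation):
d = (z_{α/2} + z_β) / √n
d = (1.645 + 0.739) / √105
d = 2.384 / 10.247
d ≈ 0.23

By Cohen's convention (0.2 small / 0.5 medium / 0.8 large): small effect.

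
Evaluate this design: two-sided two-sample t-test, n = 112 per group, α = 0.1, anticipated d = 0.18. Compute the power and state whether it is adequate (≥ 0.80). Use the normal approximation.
Power ≈ 0.38; the study is underpowered (power < 0.80)

Power calculation (two-sample t-test, normal approximation):
z_β = d · √(n/2) - z_{α/2}
z_β = 0.18 · √(112/2) - 1.645
z_β = 0.18 · 7.483 - 1.645
z_β = -0.298

Power = Φ(z_β) = Φ(-0.298) ≈ 0.383

Effect size d = 0.18 is very small by Cohen's convention (0.2/0.5/0.8).

Threshold: power ≥ 0.80 is conventionally adequate.
Power ≈ 0.38 → the study is underpowered (power < 0.80).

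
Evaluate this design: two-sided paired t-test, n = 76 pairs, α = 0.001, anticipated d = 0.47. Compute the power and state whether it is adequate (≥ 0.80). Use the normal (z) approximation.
Power ≈ 0.79; the study is underpowered (power < 0.80)

Power calculation (paired t-test, normal approximation):
z_β = d · √n - z_{α/2}
z_β = 0.47 · √76 - 3.291
z_β = 0.47 · 8.718 - 3.291
z_β = 0.807

Power = Φ(z_β) = Φ(0.807) ≈ 0.790

Effect size d = 0.47 is small by Cohen's convention (0.2/0.5/0.8).

Threshold: power ≥ 0.80 is conventionally adequate.
Power ≈ 0.79 → the study is underpowered (power < 0.80).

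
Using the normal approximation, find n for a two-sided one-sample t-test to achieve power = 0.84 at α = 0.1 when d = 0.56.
n = 23

Sample size formula (one-sample t-test, normal approximation):
n = ((z_{α/2} + z_β) / d)²

z_{α/2} = 1.645 (for α = 0.1, two-sided)
z_β = 0.994 (for power = 0.84)
d = 0.56

n = ((1.645 + 0.994) / 0.56)²
n = (4.713)²
n ≈ 22.21
Round up to the next whole number: n = 23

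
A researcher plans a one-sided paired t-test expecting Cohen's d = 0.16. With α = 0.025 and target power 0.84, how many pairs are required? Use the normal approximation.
n = 341 pairs

Sample size formula (paired t-test, normal approximation):
n = ((z_α + z_β) / d)²

z_α = 1.960 (for α = 0.025, one-sided)
z_β = 0.994 (for power = 0.84)
d = 0.16

n = ((1.960 + 0.994) / 0.16)²
n = (18.463)²
n ≈ 340.88
Round up to the next whole number: n = 341 pairs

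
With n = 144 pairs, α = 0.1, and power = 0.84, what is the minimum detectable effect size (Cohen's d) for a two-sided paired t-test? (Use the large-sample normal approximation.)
d ≈ 0.22

Minimum detectable effect (paired t-test, normal approximation):
d = (z_{α/2} + z_β) / √n
d = (1.645 + 0.994) / √144
d = 2.639 / 12.000
d ≈ 0.22

By Cohen's convention (0.2 small / 0.5 medium / 0.8 large): small effect.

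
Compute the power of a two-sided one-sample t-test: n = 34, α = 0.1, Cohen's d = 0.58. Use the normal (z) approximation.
Power ≈ 0.96

Power calculation (one-sample t-test, normal approximation):
z_β = d · √n - z_{α/2}
z_β = 0.58 · √34 - 1.645
z_β = 0.58 · 5.831 - 1.645
z_β = 1.737

Power = Φ(z_β) = Φ(1.737) ≈ 0.959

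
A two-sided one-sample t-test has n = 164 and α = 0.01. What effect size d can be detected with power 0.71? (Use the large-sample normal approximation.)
d ≈ 0.24

Minimum detectable effect (one-sample t-test, normal approximation):
d = (z_{α/2} + z_β) / √n
d = (2.576 + 0.553) / √164
d = 3.129 / 12.806
d ≈ 0.24

By Cohen's convention (0.2 small / 0.5 medium / 0.8 large): small effect.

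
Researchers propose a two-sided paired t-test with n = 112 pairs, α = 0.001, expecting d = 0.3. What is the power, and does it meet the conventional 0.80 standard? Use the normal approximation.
Power ≈ 0.45; the study is underpowered (power < 0.80)

Power calculation (paired t-test, normal approximation):
z_β = d · √n - z_{α/2}
z_β = 0.3 · √112 - 3.291
z_β = 0.3 · 10.583 - 3.291
z_β = -0.116

Power = Φ(z_β) = Φ(-0.116) ≈ 0.454

Effect size d = 0.3 is small by Cohen's convention (0.2/0.5/0.8).

Threshold: power ≥ 0.80 is conventionally adequate.
Power ≈ 0.45 → the study is underpowered (power < 0.80).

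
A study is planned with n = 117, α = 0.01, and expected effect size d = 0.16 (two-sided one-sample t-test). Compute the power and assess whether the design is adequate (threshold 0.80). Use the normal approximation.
Power ≈ 0.20; the study is underpowered (power < 0.80)

Power calculation (one-sample t-test, normal approximation):
z_β = d · √n - z_{α/2}
z_β = 0.16 · √117 - 2.576
z_β = 0.16 · 10.817 - 2.576
z_β = -0.845

Power = Φ(z_β) = Φ(-0.845) ≈ 0.199

Effect size d = 0.16 is very small by Cohen's convention (0.2/0.5/0.8).

Threshold: power ≥ 0.80 is conventionally adequate.
Power ≈ 0.20 → the study is underpowered (power < 0.80).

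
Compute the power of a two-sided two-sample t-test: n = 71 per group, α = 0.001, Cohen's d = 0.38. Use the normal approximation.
Power ≈ 0.15

Power calculation (two-sample t-test, normal approximation):
z_β = d · √(n/2) - z_{α/2}
z_β = 0.38 · √(71/2) - 3.291
z_β = 0.38 · 5.958 - 3.291
z_β = -1.026

Power = Φ(z_β) = Φ(-1.026) ≈ 0.152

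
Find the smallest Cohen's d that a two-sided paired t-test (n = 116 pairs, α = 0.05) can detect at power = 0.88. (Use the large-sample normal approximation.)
d ≈ 0.29

Minimum detectable effect (paired t-test, normal approximation):
d = (z_{α/2} + z_β) / √n
d = (1.960 + 1.175) / √116
d = 3.135 / 10.770
d ≈ 0.29

By Cohen's convention (0.2 small / 0.5 medium / 0.8 large): small effect.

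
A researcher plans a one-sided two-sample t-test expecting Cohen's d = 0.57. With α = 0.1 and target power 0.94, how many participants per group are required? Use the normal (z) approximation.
n = 50 per group

Sample size formula (two-sample t-test, normal approximation):
n = 2 · ((z_α + z_β) / d)²

z_α = 1.282 (for α = 0.1, one-sided)
z_β = 1.555 (for power = 0.94)
d = 0.57

n = 2 · ((1.282 + 1.555) / 0.57)²
n = 2 · (4.977)²
n ≈ 49.54
Round up to the next whole number: n = 50 per group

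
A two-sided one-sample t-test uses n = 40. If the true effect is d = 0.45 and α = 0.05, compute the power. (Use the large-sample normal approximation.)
Power ≈ 0.81

Power calculation (one-sample t-test, normal approximation):
z_β = d · √n - z_{α/2}
z_β = 0.45 · √40 - 1.960
z_β = 0.45 · 6.325 - 1.960
z_β = 0.886

Power = Φ(z_β) = Φ(0.886) ≈ 0.812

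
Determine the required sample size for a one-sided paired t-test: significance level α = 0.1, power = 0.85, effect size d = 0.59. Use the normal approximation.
n = 16 pairs

Sample size formula (paired t-test, normal approximation):
n = ((z_α + z_β) / d)²

z_α = 1.282 (for α = 0.1, one-sided)
z_β = 1.036 (for power = 0.85)
d = 0.59

n = ((1.282 + 1.036) / 0.59)²
n = (3.929)²
n ≈ 15.44
Round up to the next whole number: n = 16 pairs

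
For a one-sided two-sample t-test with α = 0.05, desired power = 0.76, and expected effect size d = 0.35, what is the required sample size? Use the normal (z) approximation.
n = 91 per group

Sample size formula (two-sample t-test, normal approximation):
n = 2 · ((z_α + z_β) / d)²

z_α = 1.645 (for α = 0.05, one-sided)
z_β = 0.706 (for power = 0.76)
d = 0.35

n = 2 · ((1.645 + 0.706) / 0.35)²
n = 2 · (6.717)²
n ≈ 90.24
Round up to the next whole number: n = 91 per group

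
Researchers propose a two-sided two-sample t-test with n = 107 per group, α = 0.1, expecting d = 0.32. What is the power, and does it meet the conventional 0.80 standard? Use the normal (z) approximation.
Power ≈ 0.76; the study is underpowered (power < 0.80)

Power calculation (two-sample t-test, normal approximation):
z_β = d · √(n/2) - z_{α/2}
z_β = 0.32 · √(107/2) - 1.645
z_β = 0.32 · 7.314 - 1.645
z_β = 0.696

Power = Φ(z_β) = Φ(0.696) ≈ 0.757

Effect size d = 0.32 is small by Cohen's convention (0.2/0.5/0.8).

Threshold: power ≥ 0.80 is conventionally adequate.
Power ≈ 0.76 → the study is underpowered (power < 0.80).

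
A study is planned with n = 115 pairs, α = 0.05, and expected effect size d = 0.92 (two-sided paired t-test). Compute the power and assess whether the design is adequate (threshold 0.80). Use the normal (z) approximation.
Power ≈ 1.00; the study is adequately powered (power ≥ 0.80)

Power calculation (paired t-test, normal approximation):
z_β = d · √n - z_{α/2}
z_β = 0.92 · √115 - 1.960
z_β = 0.92 · 10.724 - 1.960
z_β = 7.906

Power = Φ(z_β) = Φ(7.906) ≈ 1.000

Effect size d = 0.92 is large by Cohen's convention (0.2/0.5/0.8).

Threshold: power ≥ 0.80 is conventionally adequate.
Power ≈ 1.00 → the study is adequately powered (power ≥ 0.80).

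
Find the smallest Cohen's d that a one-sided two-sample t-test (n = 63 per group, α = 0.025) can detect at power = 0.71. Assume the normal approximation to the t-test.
d ≈ 0.45

Minimum detectable effect (two-sample t-test, normal approximation):
d = (z_α + z_β) / √(n/2)
d = (1.960 + 0.553) / √(63/2)
d = 2.513 / 5.612
d ≈ 0.45

By Cohen's convention (0.2 small / 0.5 medium / 0.8 large): small effect.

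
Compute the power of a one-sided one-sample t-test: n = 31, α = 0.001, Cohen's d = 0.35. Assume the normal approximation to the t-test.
Power ≈ 0.13

Power calculation (one-sample t-test, normal approximation):
z_β = d · √n - z_α
z_β = 0.35 · √31 - 3.090
z_β = 0.35 · 5.568 - 3.090
z_β = -1.142

Power = Φ(z_β) = Φ(-1.142) ≈ 0.127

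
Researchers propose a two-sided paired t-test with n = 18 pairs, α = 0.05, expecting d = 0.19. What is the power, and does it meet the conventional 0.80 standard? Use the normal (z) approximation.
Power ≈ 0.12; the study is underpowered (power < 0.80)

Power calculation (paired t-test, normal approximation):
z_β = d · √n - z_{α/2}
z_β = 0.19 · √18 - 1.960
z_β = 0.19 · 4.243 - 1.960
z_β = -1.154

Power = Φ(z_β) = Φ(-1.154) ≈ 0.124

Effect size d = 0.19 is very small by Cohen's convention (0.2/0.5/0.8).

Threshold: power ≥ 0.80 is conventionally adequate.
Power ≈ 0.12 → the study is underpowered (power < 0.80).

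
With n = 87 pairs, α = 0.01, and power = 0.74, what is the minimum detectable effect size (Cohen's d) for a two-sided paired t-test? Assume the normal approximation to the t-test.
d ≈ 0.35

Minimum detectable effect (paired t-test, normal approximation):
d = (z_{α/2} + z_β) / √n
d = (2.576 + 0.643) / √87
d = 3.219 / 9.327
d ≈ 0.35

By Cohen's convention (0.2 small / 0.5 medium / 0.8 large): small effect.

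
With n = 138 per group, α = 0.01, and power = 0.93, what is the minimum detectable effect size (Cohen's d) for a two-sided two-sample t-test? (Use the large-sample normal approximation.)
d ≈ 0.49

Minimum detectable effect (two-sample t-test, normal approximation):
d = (z_{α/2} + z_β) / √(n/2)
d = (2.576 + 1.476) / √(138/2)
d = 4.052 / 8.307
d ≈ 0.49

By Cohen's convention (0.2 small / 0.5 medium / 0.8 large): small effect.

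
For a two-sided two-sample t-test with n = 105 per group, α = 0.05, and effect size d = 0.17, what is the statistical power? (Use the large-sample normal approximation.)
Power ≈ 0.23

Power calculation (two-sample t-test, normal approximation):
z_β = d · √(n/2) - z_{α/2}
z_β = 0.17 · √(105/2) - 1.960
z_β = 0.17 · 7.246 - 1.960
z_β = -0.728

Power = Φ(z_β) = Φ(-0.728) ≈ 0.233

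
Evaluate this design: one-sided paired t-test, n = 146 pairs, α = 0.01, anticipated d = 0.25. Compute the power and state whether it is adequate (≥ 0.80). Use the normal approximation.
Power ≈ 0.76; the study is underpowered (power < 0.80)

Power calculation (paired t-test, normal approximation):
z_β = d · √n - z_α
z_β = 0.25 · √146 - 2.326
z_β = 0.25 · 12.083 - 2.326
z_β = 0.694

Power = Φ(z_β) = Φ(0.694) ≈ 0.756

Effect size d = 0.25 is small by Cohen's convention (0.2/0.5/0.8).

Threshold: power ≥ 0.80 is conventionally adequate.
Power ≈ 0.76 → the study is underpowered (power < 0.80).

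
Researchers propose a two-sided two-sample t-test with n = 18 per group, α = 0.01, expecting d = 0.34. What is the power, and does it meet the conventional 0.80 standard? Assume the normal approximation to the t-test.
Power ≈ 0.06; the study is underpowered (power < 0.80)

Power calculation (two-sample t-test, normal approximation):
z_β = d · √(n/2) - z_{α/2}
z_β = 0.34 · √(18/2) - 2.576
z_β = 0.34 · 3.000 - 2.576
z_β = -1.556

Power = Φ(z_β) = Φ(-1.556) ≈ 0.060

Effect size d = 0.34 is small by Cohen's convention (0.2/0.5/0.8).

Threshold: power ≥ 0.80 is conventionally adequate.
Power ≈ 0.06 → the study is underpowered (power < 0.80).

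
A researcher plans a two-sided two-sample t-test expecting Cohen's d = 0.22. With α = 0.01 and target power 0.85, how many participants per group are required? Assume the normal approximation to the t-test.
n = 540 per group

Sample size formula (two-sample t-test, normal approximation):
n = 2 · ((z_{α/2} + z_β) / d)²

z_{α/2} = 2.576 (for α = 0.01, two-sided)
z_β = 1.036 (for power = 0.85)
d = 0.22

n = 2 · ((2.576 + 1.036) / 0.22)²
n = 2 · (16.418)²
n ≈ 539.10
Round up to the next whole number: n = 540 per group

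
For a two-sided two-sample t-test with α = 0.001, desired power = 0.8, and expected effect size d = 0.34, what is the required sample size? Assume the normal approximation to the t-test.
n = 296 per group

Sample size formula (two-sample t-test, normal approximation):
n = 2 · ((z_{α/2} + z_β) / d)²

z_{α/2} = 3.291 (for α = 0.001, two-sided)
z_β = 0.842 (for power = 0.8)
d = 0.34

n = 2 · ((3.291 + 0.842) / 0.34)²
n = 2 · (12.156)²
n ≈ 295.54
Round up to the next whole number: n = 296 per group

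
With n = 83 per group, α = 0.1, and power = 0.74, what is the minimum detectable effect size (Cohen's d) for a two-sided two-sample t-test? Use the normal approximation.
d ≈ 0.36

Minimum detectable effect (two-sample t-test, normal approximation):
d = (z_{α/2} + z_β) / √(n/2)
d = (1.645 + 0.643) / √(83/2)
d = 2.288 / 6.442
d ≈ 0.36

By Cohen's convention (0.2 small / 0.5 medium / 0.8 large): small effect.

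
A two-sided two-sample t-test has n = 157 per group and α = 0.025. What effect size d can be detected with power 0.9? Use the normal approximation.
d ≈ 0.40

Minimum detectable effect (two-sample t-test, normal approximation):
d = (z_{α/2} + z_β) / √(n/2)
d = (2.241 + 1.282) / √(157/2)
d = 3.523 / 8.860
d ≈ 0.40

By Cohen's convention (0.2 small / 0.5 medium / 0.8 large): small effect.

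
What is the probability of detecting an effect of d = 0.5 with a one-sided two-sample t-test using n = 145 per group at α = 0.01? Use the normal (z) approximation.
Power ≈ 0.97

Power calculation (two-sample t-test, normal approximation):
z_β = d · √(n/2) - z_α
z_β = 0.5 · √(145/2) - 2.326
z_β = 0.5 · 8.515 - 2.326
z_β = 1.931

Power = Φ(z_β) = Φ(1.931) ≈ 0.973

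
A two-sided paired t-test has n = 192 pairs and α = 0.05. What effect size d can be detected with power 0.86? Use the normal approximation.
d ≈ 0.22

Minimum detectable effect (paired t-test, normal approximation):
d = (z_{α/2} + z_β) / √n
d = (1.960 + 1.080) / √192
d = 3.040 / 13.856
d ≈ 0.22

By Cohen's convention (0.2 small / 0.5 medium / 0.8 large): small effect.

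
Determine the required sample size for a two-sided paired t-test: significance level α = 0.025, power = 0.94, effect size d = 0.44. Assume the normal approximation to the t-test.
n = 75 pairs

Sample size formula (paired t-test, normal approximation):
n = ((z_{α/2} + z_β) / d)²

z_{α/2} = 2.241 (for α = 0.025, two-sided)
z_β = 1.555 (for power = 0.94)
d = 0.44

n = ((2.241 + 1.555) / 0.44)²
n = (8.627)²
n ≈ 74.43
Round up to the next whole number: n = 75 pairs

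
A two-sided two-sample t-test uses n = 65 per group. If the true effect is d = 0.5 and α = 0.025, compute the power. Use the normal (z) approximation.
Power ≈ 0.73

Power calculation (two-sample t-test, normal approximation):
z_β = d · √(n/2) - z_{α/2}
z_β = 0.5 · √(65/2) - 2.241
z_β = 0.5 · 5.701 - 2.241
z_β = 0.609

Power = Φ(z_β) = Φ(0.609) ≈ 0.729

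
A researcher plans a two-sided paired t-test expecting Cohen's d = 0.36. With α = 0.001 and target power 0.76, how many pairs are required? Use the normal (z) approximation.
n = 124 pairs

Sample size formula (paired t-test, normal approximation):
n = ((z_{α/2} + z_β) / d)²

z_{α/2} = 3.291 (for α = 0.001, two-sided)
z_β = 0.706 (for power = 0.76)
d = 0.36

n = ((3.291 + 0.706) / 0.36)²
n = (11.103)²
n ≈ 123.28
Round up to the next whole number: n = 124 pairs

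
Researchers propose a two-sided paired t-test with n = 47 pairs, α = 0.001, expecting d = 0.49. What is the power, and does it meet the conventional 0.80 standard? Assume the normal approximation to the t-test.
Power ≈ 0.53; the study is underpowered (power < 0.80)

Power calculation (paired t-test, normal approximation):
z_β = d · √n - z_{α/2}
z_β = 0.49 · √47 - 3.291
z_β = 0.49 · 6.856 - 3.291
z_β = 0.069

Power = Φ(z_β) = Φ(0.069) ≈ 0.527

Effect size d = 0.49 is small by Cohen's convention (0.2/0.5/0.8).

Threshold: power ≥ 0.80 is conventionally adequate.
Power ≈ 0.53 → the study is underpowered (power < 0.80).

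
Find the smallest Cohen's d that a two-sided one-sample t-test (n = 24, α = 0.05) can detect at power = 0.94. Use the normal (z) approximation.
d ≈ 0.72

Minimum detectable effect (one-sample t-test, normal approximation):
d = (z_{α/2} + z_β) / √n
d = (1.960 + 1.555) / √24
d = 3.515 / 4.899
d ≈ 0.72

By Cohen's convention (0.2 small / 0.5 medium / 0.8 large): medium effect.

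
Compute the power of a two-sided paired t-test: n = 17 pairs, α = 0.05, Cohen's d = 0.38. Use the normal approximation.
Power ≈ 0.35

Power calculation (paired t-test, normal approximation):
z_β = d · √n - z_{α/2}
z_β = 0.38 · √17 - 1.960
z_β = 0.38 · 4.123 - 1.960
z_β = -0.393

Power = Φ(z_β) = Φ(-0.393) ≈ 0.347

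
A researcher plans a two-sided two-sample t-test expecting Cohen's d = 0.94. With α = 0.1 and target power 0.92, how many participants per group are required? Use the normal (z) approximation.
n = 22 per group

Sample size formula (two-sample t-test, normal approximation):
n = 2 · ((z_{α/2} + z_β) / d)²

z_{α/2} = 1.645 (for α = 0.1, two-sided)
z_β = 1.405 (for power = 0.92)
d = 0.94

n = 2 · ((1.645 + 1.405) / 0.94)²
n = 2 · (3.245)²
n ≈ 21.06
Round up to the next whole number: n = 22 per group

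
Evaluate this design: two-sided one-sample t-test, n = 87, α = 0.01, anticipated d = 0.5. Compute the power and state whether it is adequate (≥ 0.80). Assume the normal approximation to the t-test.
Power ≈ 0.98; the study is adequately powered (power ≥ 0.80)

Power calculation (one-sample t-test, normal approximation):
z_β = d · √n - z_{α/2}
z_β = 0.5 · √87 - 2.576
z_β = 0.5 · 9.327 - 2.576
z_β = 2.088

Power = Φ(z_β) = Φ(2.088) ≈ 0.982

Effect size d = 0.5 is medium by Cohen's convention (0.2/0.5/0.8).

Threshold: power ≥ 0.80 is conventionally adequate.
Power ≈ 0.98 → the study is adequately powered (power ≥ 0.80).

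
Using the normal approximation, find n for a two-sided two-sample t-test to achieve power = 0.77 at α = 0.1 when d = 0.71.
n = 23 per group

Sample size formula (two-sample t-test, normal approximation):
n = 2 · ((z_{α/2} + z_β) / d)²

z_{α/2} = 1.645 (for α = 0.1, two-sided)
z_β = 0.739 (for power = 0.77)
d = 0.71

n = 2 · ((1.645 + 0.739) / 0.71)²
n = 2 · (3.358)²
n ≈ 22.55
Round up to the next whole number: n = 23 per group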